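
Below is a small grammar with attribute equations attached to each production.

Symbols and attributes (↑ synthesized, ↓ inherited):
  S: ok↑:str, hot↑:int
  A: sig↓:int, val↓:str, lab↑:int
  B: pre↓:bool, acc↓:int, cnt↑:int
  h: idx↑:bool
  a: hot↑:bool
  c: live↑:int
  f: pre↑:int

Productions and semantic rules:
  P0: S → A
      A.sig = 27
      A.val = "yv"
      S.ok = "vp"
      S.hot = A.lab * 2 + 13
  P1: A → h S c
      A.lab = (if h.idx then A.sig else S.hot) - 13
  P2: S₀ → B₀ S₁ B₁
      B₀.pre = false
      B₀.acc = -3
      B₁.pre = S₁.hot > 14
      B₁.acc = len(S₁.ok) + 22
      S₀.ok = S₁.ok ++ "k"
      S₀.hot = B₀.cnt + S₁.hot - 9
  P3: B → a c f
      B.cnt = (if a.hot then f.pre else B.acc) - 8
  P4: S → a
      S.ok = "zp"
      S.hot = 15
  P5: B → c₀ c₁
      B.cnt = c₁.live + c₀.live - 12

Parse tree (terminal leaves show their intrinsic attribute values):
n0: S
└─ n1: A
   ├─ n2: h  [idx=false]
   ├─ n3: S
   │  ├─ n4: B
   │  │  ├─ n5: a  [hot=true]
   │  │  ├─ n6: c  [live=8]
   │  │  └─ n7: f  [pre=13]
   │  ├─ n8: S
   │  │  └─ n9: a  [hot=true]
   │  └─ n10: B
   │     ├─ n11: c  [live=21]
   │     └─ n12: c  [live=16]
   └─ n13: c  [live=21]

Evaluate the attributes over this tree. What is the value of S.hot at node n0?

9

1. n1.sig = 27  [27]
2. n1.val = "yv"  ["yv"]
3. n2.idx = false  [terminal]
4. n4.pre = false  [false]
5. n4.acc = -3  [-3]
6. n5.hot = true  [terminal]
7. n6.live = 8  [terminal]
8. n7.pre = 13  [terminal]
9. n4.cnt = 5  [(if a.hot then f.pre else B.acc) - 8]
10. n9.hot = true  [terminal]
11. n8.ok = "zp"  ["zp"]
12. n8.hot = 15  [15]
13. n10.pre = true  [S₁.hot > 14]
14. n10.acc = 24  [len(S₁.ok) + 22]
15. n11.live = 21  [terminal]
16. n12.live = 16  [terminal]
17. n10.cnt = 25  [c₁.live + c₀.live - 12]
18. n3.ok = "zpk"  [S₁.ok ++ "k"]
19. n3.hot = 11  [B₀.cnt + S₁.hot - 9]
20. n13.live = 21  [terminal]
21. n1.lab = -2  [(if h.idx then A.sig else S.hot) - 13]
22. n0.ok = "vp"  ["vp"]
23. n0.hot = 9  [A.lab * 2 + 13]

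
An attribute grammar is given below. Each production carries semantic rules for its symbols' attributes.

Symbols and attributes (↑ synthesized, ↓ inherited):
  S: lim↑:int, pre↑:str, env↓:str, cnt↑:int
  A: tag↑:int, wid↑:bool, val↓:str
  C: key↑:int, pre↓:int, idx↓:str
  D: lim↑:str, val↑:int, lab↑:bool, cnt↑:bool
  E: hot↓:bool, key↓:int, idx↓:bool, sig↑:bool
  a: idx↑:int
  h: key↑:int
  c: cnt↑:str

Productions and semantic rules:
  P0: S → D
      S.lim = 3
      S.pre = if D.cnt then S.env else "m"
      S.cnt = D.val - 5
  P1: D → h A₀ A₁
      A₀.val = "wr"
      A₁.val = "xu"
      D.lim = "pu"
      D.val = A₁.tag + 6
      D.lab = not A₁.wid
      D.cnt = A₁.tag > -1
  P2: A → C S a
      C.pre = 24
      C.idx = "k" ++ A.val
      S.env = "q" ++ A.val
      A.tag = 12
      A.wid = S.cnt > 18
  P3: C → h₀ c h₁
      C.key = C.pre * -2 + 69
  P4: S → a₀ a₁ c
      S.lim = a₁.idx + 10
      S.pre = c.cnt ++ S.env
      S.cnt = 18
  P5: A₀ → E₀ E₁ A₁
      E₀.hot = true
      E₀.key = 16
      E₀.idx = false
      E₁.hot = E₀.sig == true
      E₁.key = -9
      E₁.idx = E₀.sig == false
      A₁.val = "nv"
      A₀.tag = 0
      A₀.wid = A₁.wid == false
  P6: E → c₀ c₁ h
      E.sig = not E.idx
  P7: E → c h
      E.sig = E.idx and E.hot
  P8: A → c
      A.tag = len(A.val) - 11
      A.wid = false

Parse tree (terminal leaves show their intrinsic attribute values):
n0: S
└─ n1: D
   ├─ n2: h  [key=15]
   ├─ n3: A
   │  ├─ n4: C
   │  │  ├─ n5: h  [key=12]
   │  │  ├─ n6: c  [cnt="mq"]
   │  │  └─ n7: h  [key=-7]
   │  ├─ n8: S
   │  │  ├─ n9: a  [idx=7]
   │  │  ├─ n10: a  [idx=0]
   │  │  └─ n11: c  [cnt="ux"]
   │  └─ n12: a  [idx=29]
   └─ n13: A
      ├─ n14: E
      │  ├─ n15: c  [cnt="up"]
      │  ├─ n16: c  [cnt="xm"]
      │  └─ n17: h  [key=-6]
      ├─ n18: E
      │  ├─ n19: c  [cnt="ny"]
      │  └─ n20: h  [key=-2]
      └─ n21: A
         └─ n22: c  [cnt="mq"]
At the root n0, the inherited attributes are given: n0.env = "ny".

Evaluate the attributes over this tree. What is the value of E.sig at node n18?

1. n0.env = "ny"  [given at root]
2. n2.key = 15  [terminal]
3. n3.val = "wr"  ["wr"]
4. n4.pre = 24  [24]
5. n4.idx = "kwr"  ["k" ++ A.val]
6. n5.key = 12  [terminal]
7. n6.cnt = "mq"  [terminal]
8. n7.key = -7  [terminal]
9. n4.key = 21  [C.pre * -2 + 69]
10. n8.env = "qwr"  ["q" ++ A.val]
11. n9.idx = 7  [terminal]
12. n10.idx = 0  [terminal]
13. n11.cnt = "ux"  [terminal]
14. n8.lim = 10  [a₁.idx + 10]
15. n8.pre = "uxqwr"  [c.cnt ++ S.env]
16. n8.cnt = 18  [18]
17. n12.idx = 29  [terminal]
18. n3.tag = 12  [12]
19. n3.wid = false  [S.cnt > 18]
20. n13.val = "xu"  ["xu"]
21. n14.hot = true  [true]
22. n14.key = 16  [16]
23. n14.idx = false  [false]
24. n15.cnt = "up"  [terminal]
25. n16.cnt = "xm"  [terminal]
26. n17.key = -6  [terminal]
27. n14.sig = true  [not E.idx]
28. n18.hot = true  [E₀.sig == true]
29. n18.key = -9  [-9]
30. n18.idx = false  [E₀.sig == false]
31. n19.cnt = "ny"  [terminal]
32. n20.key = -2  [terminal]
33. n18.sig = false  [E.idx and E.hot]
34. n21.val = "nv"  ["nv"]
35. n22.cnt = "mq"  [terminal]
36. n21.tag = -9  [len(A.val) - 11]
37. n21.wid = false  [false]
38. n13.tag = 0  [0]
39. n13.wid = true  [A₁.wid == false]
40. n1.lim = "pu"  ["pu"]
41. n1.val = 6  [A₁.tag + 6]
42. n1.lab = false  [not A₁.wid]
43. n1.cnt = true  [A₁.tag > -1]
44. n0.lim = 3  [3]
45. n0.pre = "ny"  [if D.cnt then S.env else "m"]
46. n0.cnt = 1  [D.val - 5]

false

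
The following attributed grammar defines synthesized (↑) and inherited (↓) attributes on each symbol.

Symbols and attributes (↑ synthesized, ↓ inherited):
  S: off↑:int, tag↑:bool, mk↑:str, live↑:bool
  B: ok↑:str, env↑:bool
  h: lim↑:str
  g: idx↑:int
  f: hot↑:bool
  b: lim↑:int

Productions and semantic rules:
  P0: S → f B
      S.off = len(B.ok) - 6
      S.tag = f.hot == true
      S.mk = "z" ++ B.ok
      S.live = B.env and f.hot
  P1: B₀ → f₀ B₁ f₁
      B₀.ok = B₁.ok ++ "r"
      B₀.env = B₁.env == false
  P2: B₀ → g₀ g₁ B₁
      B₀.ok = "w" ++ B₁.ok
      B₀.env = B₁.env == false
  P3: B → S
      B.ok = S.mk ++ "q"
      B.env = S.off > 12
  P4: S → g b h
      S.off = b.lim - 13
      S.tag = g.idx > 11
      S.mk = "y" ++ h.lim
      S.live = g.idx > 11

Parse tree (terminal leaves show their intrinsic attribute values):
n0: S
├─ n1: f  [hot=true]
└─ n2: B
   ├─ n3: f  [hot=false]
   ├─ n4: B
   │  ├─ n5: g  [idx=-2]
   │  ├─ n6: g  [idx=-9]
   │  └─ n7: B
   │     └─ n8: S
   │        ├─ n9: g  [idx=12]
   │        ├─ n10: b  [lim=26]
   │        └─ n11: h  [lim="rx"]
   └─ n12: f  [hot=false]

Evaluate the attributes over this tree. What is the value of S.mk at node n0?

1. n1.hot = true  [terminal]
2. n3.hot = false  [terminal]
3. n5.idx = -2  [terminal]
4. n6.idx = -9  [terminal]
5. n9.idx = 12  [terminal]
6. n10.lim = 26  [terminal]
7. n11.lim = "rx"  [terminal]
8. n8.off = 13  [b.lim - 13]
9. n8.tag = true  [g.idx > 11]
10. n8.mk = "yrx"  ["y" ++ h.lim]
11. n8.live = true  [g.idx > 11]
12. n7.ok = "yrxq"  [S.mk ++ "q"]
13. n7.env = true  [S.off > 12]
14. n4.ok = "wyrxq"  ["w" ++ B₁.ok]
15. n4.env = false  [B₁.env == false]
16. n12.hot = false  [terminal]
17. n2.ok = "wyrxqr"  [B₁.ok ++ "r"]
18. n2.env = true  [B₁.env == false]
19. n0.off = 0  [len(B.ok) - 6]
20. n0.tag = true  [f.hot == true]
21. n0.mk = "zwyrxqr"  ["z" ++ B.ok]
22. n0.live = true  [B.env and f.hot]

"zwyrxqr"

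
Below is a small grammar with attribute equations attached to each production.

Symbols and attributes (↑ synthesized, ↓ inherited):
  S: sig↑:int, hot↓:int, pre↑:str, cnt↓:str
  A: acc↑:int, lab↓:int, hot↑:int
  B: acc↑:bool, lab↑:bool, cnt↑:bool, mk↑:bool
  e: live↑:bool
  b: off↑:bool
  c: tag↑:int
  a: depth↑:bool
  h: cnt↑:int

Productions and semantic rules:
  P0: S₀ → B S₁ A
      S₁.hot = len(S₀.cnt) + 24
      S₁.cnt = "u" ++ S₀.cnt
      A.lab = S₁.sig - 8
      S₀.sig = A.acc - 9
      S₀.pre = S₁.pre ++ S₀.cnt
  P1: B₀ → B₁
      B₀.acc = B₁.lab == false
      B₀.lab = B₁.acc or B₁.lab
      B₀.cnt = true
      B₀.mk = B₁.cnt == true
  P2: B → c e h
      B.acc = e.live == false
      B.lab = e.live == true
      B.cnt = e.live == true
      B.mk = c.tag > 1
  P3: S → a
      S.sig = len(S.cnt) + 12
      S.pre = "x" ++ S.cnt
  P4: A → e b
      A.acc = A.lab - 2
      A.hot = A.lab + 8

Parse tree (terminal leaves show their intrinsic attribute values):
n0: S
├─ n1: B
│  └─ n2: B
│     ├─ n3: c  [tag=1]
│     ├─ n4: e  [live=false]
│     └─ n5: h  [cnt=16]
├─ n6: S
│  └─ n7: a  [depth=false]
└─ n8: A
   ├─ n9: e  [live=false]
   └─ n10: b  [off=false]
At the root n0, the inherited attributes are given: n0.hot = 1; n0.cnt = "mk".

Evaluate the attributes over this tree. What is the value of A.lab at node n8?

7

1. n0.hot = 1  [given at root]
2. n0.cnt = "mk"  [given at root]
3. n3.tag = 1  [terminal]
4. n4.live = false  [terminal]
5. n5.cnt = 16  [terminal]
6. n2.acc = true  [e.live == false]
7. n2.lab = false  [e.live == true]
8. n2.cnt = false  [e.live == true]
9. n2.mk = false  [c.tag > 1]
10. n1.acc = true  [B₁.lab == false]
11. n1.lab = true  [B₁.acc or B₁.lab]
12. n1.cnt = true  [true]
13. n1.mk = false  [B₁.cnt == true]
14. n6.hot = 26  [len(S₀.cnt) + 24]
15. n6.cnt = "umk"  ["u" ++ S₀.cnt]
16. n7.depth = false  [terminal]
17. n6.sig = 15  [len(S.cnt) + 12]
18. n6.pre = "xumk"  ["x" ++ S.cnt]
19. n8.lab = 7  [S₁.sig - 8]
20. n9.live = false  [terminal]
21. n10.off = false  [terminal]
22. n8.acc = 5  [A.lab - 2]
23. n8.hot = 15  [A.lab + 8]
24. n0.sig = -4  [A.acc - 9]
25. n0.pre = "xumkmk"  [S₁.pre ++ S₀.cnt]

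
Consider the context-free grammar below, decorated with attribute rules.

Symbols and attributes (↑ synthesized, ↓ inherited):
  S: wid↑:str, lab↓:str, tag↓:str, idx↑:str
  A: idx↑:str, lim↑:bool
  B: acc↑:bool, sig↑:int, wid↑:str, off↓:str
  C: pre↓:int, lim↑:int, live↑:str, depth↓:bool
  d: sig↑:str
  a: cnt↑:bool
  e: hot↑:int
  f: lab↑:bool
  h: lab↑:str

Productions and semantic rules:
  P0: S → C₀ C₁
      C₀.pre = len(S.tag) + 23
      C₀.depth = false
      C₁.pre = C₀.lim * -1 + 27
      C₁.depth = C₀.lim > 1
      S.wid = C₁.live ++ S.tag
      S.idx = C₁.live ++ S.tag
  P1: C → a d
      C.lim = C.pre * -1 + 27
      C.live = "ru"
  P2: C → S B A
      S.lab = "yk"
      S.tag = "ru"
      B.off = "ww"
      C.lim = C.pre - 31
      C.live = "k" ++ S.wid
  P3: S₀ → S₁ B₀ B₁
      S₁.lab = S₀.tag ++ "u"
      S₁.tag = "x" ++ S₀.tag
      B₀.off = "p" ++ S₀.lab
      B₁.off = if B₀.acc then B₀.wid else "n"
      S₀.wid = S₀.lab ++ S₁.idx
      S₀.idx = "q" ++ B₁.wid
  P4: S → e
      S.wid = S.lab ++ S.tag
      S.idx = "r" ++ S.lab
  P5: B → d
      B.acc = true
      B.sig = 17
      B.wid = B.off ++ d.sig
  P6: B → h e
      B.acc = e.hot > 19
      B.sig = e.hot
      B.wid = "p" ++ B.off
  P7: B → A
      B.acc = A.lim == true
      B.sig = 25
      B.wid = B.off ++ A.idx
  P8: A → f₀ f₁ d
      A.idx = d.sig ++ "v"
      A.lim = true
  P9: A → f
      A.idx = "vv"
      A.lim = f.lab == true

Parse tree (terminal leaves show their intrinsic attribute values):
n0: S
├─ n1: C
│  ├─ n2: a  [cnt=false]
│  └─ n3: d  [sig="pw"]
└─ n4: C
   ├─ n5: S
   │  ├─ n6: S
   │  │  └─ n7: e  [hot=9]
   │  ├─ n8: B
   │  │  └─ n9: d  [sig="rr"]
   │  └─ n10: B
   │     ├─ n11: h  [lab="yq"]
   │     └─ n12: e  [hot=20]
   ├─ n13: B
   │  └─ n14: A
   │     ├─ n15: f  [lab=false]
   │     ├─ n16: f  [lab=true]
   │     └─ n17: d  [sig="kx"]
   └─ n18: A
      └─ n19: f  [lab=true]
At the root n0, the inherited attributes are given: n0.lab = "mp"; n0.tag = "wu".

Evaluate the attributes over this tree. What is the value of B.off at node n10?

1. n0.lab = "mp"  [given at root]
2. n0.tag = "wu"  [given at root]
3. n1.pre = 25  [len(S.tag) + 23]
4. n1.depth = false  [false]
5. n2.cnt = false  [terminal]
6. n3.sig = "pw"  [terminal]
7. n1.lim = 2  [C.pre * -1 + 27]
8. n1.live = "ru"  ["ru"]
9. n4.pre = 25  [C₀.lim * -1 + 27]
10. n4.depth = true  [C₀.lim > 1]
11. n5.lab = "yk"  ["yk"]
12. n5.tag = "ru"  ["ru"]
13. n6.lab = "ruu"  [S₀.tag ++ "u"]
14. n6.tag = "xru"  ["x" ++ S₀.tag]
15. n7.hot = 9  [terminal]
16. n6.wid = "ruuxru"  [S.lab ++ S.tag]
17. n6.idx = "rruu"  ["r" ++ S.lab]
18. n8.off = "pyk"  ["p" ++ S₀.lab]
19. n9.sig = "rr"  [terminal]
20. n8.acc = true  [true]
21. n8.sig = 17  [17]
22. n8.wid = "pykrr"  [B.off ++ d.sig]
23. n10.off = "pykrr"  [if B₀.acc then B₀.wid else "n"]
24. n11.lab = "yq"  [terminal]
25. n12.hot = 20  [terminal]
26. n10.acc = true  [e.hot > 19]
27. n10.sig = 20  [e.hot]
28. n10.wid = "ppykrr"  ["p" ++ B.off]
29. n5.wid = "ykrruu"  [S₀.lab ++ S₁.idx]
30. n5.idx = "qppykrr"  ["q" ++ B₁.wid]
31. n13.off = "ww"  ["ww"]
32. n15.lab = false  [terminal]
33. n16.lab = true  [terminal]
34. n17.sig = "kx"  [terminal]
35. n14.idx = "kxv"  [d.sig ++ "v"]
36. n14.lim = true  [true]
37. n13.acc = true  [A.lim == true]
38. n13.sig = 25  [25]
39. n13.wid = "wwkxv"  [B.off ++ A.idx]
40. n19.lab = true  [terminal]
41. n18.idx = "vv"  ["vv"]
42. n18.lim = true  [f.lab == true]
43. n4.lim = -6  [C.pre - 31]
44. n4.live = "kykrruu"  ["k" ++ S.wid]
45. n0.wid = "kykrruuwu"  [C₁.live ++ S.tag]
46. n0.idx = "kykrruuwu"  [C₁.live ++ S.tag]

"pykrr"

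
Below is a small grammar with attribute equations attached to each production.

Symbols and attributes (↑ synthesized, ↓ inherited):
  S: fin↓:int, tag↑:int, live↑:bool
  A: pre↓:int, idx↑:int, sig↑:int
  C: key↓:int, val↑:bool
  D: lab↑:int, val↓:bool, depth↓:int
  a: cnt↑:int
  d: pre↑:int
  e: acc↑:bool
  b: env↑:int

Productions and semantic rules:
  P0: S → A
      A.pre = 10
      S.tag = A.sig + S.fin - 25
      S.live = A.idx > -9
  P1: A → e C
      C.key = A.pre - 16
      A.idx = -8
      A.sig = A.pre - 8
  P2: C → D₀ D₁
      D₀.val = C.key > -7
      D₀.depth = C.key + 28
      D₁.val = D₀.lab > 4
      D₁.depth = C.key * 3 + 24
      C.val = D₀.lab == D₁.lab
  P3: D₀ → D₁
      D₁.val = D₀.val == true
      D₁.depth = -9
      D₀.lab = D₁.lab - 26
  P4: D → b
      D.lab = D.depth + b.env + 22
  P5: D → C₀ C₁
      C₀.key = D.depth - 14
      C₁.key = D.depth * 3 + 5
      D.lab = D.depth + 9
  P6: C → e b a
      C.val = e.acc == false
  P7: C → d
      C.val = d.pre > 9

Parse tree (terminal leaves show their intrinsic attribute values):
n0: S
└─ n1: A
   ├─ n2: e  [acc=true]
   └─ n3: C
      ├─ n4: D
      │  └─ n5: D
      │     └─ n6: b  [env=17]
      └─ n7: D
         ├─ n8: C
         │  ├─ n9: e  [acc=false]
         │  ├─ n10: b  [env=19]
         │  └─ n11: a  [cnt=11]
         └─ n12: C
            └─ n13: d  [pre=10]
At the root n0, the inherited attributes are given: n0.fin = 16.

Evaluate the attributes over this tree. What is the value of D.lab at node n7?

1. n0.fin = 16  [given at root]
2. n1.pre = 10  [10]
3. n2.acc = true  [terminal]
4. n3.key = -6  [A.pre - 16]
5. n4.val = true  [C.key > -7]
6. n4.depth = 22  [C.key + 28]
7. n5.val = true  [D₀.val == true]
8. n5.depth = -9  [-9]
9. n6.env = 17  [terminal]
10. n5.lab = 30  [D.depth + b.env + 22]
11. n4.lab = 4  [D₁.lab - 26]
12. n7.val = false  [D₀.lab > 4]
13. n7.depth = 6  [C.key * 3 + 24]
14. n8.key = -8  [D.depth - 14]
15. n9.acc = false  [terminal]
16. n10.env = 19  [terminal]
17. n11.cnt = 11  [terminal]
18. n8.val = true  [e.acc == false]
19. n12.key = 23  [D.depth * 3 + 5]
20. n13.pre = 10  [terminal]
21. n12.val = true  [d.pre > 9]
22. n7.lab = 15  [D.depth + 9]
23. n3.val = false  [D₀.lab == D₁.lab]
24. n1.idx = -8  [-8]
25. n1.sig = 2  [A.pre - 8]
26. n0.tag = -7  [A.sig + S.fin - 25]
27. n0.live = true  [A.idx > -9]

15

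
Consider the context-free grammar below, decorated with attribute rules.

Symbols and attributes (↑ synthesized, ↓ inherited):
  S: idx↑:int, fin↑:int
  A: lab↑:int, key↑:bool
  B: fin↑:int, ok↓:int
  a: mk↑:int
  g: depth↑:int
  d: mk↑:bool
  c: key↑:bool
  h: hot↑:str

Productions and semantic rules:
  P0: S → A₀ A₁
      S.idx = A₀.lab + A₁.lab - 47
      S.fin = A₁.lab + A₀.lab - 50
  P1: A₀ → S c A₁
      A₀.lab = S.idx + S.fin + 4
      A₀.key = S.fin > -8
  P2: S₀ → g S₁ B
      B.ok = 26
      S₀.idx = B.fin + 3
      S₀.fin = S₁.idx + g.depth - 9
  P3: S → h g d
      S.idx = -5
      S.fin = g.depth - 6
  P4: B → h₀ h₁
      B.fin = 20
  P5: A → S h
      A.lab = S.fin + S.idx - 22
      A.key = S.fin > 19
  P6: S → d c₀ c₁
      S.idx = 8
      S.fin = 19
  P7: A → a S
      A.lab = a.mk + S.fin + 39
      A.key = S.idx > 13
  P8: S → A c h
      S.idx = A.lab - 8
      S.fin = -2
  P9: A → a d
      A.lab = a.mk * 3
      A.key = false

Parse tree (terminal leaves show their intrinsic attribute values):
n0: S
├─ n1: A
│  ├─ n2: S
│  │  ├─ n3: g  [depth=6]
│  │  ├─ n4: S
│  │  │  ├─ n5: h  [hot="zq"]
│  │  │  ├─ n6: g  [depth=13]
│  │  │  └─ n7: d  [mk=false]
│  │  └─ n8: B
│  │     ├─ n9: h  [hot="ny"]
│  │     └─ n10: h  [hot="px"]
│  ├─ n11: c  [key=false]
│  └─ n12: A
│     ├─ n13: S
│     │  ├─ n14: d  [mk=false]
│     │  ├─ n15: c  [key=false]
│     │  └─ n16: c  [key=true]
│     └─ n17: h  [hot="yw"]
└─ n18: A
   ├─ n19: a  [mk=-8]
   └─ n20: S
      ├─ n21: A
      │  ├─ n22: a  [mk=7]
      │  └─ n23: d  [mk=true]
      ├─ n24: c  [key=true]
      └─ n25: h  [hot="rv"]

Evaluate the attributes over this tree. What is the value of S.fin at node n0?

-2

1. n3.depth = 6  [terminal]
2. n5.hot = "zq"  [terminal]
3. n6.depth = 13  [terminal]
4. n7.mk = false  [terminal]
5. n4.idx = -5  [-5]
6. n4.fin = 7  [g.depth - 6]
7. n8.ok = 26  [26]
8. n9.hot = "ny"  [terminal]
9. n10.hot = "px"  [terminal]
10. n8.fin = 20  [20]
11. n2.idx = 23  [B.fin + 3]
12. n2.fin = -8  [S₁.idx + g.depth - 9]
13. n11.key = false  [terminal]
14. n14.mk = false  [terminal]
15. n15.key = false  [terminal]
16. n16.key = true  [terminal]
17. n13.idx = 8  [8]
18. n13.fin = 19  [19]
19. n17.hot = "yw"  [terminal]
20. n12.lab = 5  [S.fin + S.idx - 22]
21. n12.key = false  [S.fin > 19]
22. n1.lab = 19  [S.idx + S.fin + 4]
23. n1.key = false  [S.fin > -8]
24. n19.mk = -8  [terminal]
25. n22.mk = 7  [terminal]
26. n23.mk = true  [terminal]
27. n21.lab = 21  [a.mk * 3]
28. n21.key = false  [false]
29. n24.key = true  [terminal]
30. n25.hot = "rv"  [terminal]
31. n20.idx = 13  [A.lab - 8]
32. n20.fin = -2  [-2]
33. n18.lab = 29  [a.mk + S.fin + 39]
34. n18.key = false  [S.idx > 13]
35. n0.idx = 1  [A₀.lab + A₁.lab - 47]
36. n0.fin = -2  [A₁.lab + A₀.lab - 50]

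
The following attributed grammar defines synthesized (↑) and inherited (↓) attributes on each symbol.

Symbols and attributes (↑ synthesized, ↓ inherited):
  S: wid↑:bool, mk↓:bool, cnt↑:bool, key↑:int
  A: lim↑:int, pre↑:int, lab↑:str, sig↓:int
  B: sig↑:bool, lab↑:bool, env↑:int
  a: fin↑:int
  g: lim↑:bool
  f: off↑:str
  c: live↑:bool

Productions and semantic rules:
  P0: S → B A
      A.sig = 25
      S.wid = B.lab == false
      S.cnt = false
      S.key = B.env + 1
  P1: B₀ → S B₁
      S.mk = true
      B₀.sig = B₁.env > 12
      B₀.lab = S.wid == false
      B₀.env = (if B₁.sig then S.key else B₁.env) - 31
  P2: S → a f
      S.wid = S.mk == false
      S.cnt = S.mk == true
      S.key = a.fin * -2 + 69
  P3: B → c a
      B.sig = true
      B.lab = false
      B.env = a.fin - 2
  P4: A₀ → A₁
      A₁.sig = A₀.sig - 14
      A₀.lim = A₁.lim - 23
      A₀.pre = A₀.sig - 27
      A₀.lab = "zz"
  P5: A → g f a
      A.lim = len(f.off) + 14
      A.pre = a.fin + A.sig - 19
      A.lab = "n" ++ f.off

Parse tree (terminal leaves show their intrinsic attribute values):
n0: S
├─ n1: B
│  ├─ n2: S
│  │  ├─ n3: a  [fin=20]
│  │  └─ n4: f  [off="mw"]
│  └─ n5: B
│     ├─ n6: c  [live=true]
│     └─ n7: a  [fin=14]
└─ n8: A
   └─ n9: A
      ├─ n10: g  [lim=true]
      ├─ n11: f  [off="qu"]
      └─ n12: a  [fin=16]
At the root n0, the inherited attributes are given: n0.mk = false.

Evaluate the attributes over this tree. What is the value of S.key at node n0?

-1

1. n0.mk = false  [given at root]
2. n2.mk = true  [true]
3. n3.fin = 20  [terminal]
4. n4.off = "mw"  [terminal]
5. n2.wid = false  [S.mk == false]
6. n2.cnt = true  [S.mk == true]
7. n2.key = 29  [a.fin * -2 + 69]
8. n6.live = true  [terminal]
9. n7.fin = 14  [terminal]
10. n5.sig = true  [true]
11. n5.lab = false  [false]
12. n5.env = 12  [a.fin - 2]
13. n1.sig = false  [B₁.env > 12]
14. n1.lab = true  [S.wid == false]
15. n1.env = -2  [(if B₁.sig then S.key else B₁.env) - 31]
16. n8.sig = 25  [25]
17. n9.sig = 11  [A₀.sig - 14]
18. n10.lim = true  [terminal]
19. n11.off = "qu"  [terminal]
20. n12.fin = 16  [terminal]
21. n9.lim = 16  [len(f.off) + 14]
22. n9.pre = 8  [a.fin + A.sig - 19]
23. n9.lab = "nqu"  ["n" ++ f.off]
24. n8.lim = -7  [A₁.lim - 23]
25. n8.pre = -2  [A₀.sig - 27]
26. n8.lab = "zz"  ["zz"]
27. n0.wid = false  [B.lab == false]
28. n0.cnt = false  [false]
29. n0.key = -1  [B.env + 1]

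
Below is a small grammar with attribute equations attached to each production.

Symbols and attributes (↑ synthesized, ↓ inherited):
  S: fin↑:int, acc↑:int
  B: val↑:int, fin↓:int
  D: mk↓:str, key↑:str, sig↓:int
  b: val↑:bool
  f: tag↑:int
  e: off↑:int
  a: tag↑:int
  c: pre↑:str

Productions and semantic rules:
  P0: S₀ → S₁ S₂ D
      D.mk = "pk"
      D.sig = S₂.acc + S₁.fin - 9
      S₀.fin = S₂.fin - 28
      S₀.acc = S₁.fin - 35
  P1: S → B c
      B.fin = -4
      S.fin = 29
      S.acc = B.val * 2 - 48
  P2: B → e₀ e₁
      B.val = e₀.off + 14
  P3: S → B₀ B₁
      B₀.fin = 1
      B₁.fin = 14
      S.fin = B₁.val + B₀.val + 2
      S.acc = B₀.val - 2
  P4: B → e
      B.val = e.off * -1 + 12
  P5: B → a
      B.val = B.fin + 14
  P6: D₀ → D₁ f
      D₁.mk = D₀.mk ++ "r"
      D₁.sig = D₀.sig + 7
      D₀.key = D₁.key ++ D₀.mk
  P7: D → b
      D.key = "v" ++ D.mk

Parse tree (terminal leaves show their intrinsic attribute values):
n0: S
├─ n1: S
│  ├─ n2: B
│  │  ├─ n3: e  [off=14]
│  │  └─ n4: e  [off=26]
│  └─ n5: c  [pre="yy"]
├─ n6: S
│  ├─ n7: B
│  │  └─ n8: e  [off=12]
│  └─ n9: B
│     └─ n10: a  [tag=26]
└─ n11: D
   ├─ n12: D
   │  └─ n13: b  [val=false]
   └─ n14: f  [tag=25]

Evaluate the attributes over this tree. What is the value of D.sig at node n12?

25

1. n2.fin = -4  [-4]
2. n3.off = 14  [terminal]
3. n4.off = 26  [terminal]
4. n2.val = 28  [e₀.off + 14]
5. n5.pre = "yy"  [terminal]
6. n1.fin = 29  [29]
7. n1.acc = 8  [B.val * 2 - 48]
8. n7.fin = 1  [1]
9. n8.off = 12  [terminal]
10. n7.val = 0  [e.off * -1 + 12]
11. n9.fin = 14  [14]
12. n10.tag = 26  [terminal]
13. n9.val = 28  [B.fin + 14]
14. n6.fin = 30  [B₁.val + B₀.val + 2]
15. n6.acc = -2  [B₀.val - 2]
16. n11.mk = "pk"  ["pk"]
17. n11.sig = 18  [S₂.acc + S₁.fin - 9]
18. n12.mk = "pkr"  [D₀.mk ++ "r"]
19. n12.sig = 25  [D₀.sig + 7]
20. n13.val = false  [terminal]
21. n12.key = "vpkr"  ["v" ++ D.mk]
22. n14.tag = 25  [terminal]
23. n11.key = "vpkrpk"  [D₁.key ++ D₀.mk]
24. n0.fin = 2  [S₂.fin - 28]
25. n0.acc = -6  [S₁.fin - 35]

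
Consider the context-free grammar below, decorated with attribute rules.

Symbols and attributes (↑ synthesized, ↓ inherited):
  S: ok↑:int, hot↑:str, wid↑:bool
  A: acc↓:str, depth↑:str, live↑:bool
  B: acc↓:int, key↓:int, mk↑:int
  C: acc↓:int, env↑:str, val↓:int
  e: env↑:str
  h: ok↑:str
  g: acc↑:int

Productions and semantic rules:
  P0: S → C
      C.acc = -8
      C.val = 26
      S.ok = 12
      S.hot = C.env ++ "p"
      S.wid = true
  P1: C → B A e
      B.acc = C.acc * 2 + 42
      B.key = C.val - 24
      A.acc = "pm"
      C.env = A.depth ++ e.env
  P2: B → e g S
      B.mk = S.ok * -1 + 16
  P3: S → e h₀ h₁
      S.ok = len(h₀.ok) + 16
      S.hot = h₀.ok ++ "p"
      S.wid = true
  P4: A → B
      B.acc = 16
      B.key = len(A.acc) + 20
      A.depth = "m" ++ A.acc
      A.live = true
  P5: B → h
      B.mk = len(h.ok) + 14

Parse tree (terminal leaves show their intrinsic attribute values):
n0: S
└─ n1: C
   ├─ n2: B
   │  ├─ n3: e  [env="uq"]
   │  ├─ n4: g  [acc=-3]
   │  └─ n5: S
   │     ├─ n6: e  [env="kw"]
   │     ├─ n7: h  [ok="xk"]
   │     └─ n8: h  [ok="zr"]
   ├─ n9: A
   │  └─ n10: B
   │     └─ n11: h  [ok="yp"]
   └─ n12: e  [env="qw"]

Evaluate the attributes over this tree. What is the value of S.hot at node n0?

1. n1.acc = -8  [-8]
2. n1.val = 26  [26]
3. n2.acc = 26  [C.acc * 2 + 42]
4. n2.key = 2  [C.val - 24]
5. n3.env = "uq"  [terminal]
6. n4.acc = -3  [terminal]
7. n6.env = "kw"  [terminal]
8. n7.ok = "xk"  [terminal]
9. n8.ok = "zr"  [terminal]
10. n5.ok = 18  [len(h₀.ok) + 16]
11. n5.hot = "xkp"  [h₀.ok ++ "p"]
12. n5.wid = true  [true]
13. n2.mk = -2  [S.ok * -1 + 16]
14. n9.acc = "pm"  ["pm"]
15. n10.acc = 16  [16]
16. n10.key = 22  [len(A.acc) + 20]
17. n11.ok = "yp"  [terminal]
18. n10.mk = 16  [len(h.ok) + 14]
19. n9.depth = "mpm"  ["m" ++ A.acc]
20. n9.live = true  [true]
21. n12.env = "qw"  [terminal]
22. n1.env = "mpmqw"  [A.depth ++ e.env]
23. n0.ok = 12  [12]
24. n0.hot = "mpmqwp"  [C.env ++ "p"]
25. n0.wid = true  [true]

"mpmqwp"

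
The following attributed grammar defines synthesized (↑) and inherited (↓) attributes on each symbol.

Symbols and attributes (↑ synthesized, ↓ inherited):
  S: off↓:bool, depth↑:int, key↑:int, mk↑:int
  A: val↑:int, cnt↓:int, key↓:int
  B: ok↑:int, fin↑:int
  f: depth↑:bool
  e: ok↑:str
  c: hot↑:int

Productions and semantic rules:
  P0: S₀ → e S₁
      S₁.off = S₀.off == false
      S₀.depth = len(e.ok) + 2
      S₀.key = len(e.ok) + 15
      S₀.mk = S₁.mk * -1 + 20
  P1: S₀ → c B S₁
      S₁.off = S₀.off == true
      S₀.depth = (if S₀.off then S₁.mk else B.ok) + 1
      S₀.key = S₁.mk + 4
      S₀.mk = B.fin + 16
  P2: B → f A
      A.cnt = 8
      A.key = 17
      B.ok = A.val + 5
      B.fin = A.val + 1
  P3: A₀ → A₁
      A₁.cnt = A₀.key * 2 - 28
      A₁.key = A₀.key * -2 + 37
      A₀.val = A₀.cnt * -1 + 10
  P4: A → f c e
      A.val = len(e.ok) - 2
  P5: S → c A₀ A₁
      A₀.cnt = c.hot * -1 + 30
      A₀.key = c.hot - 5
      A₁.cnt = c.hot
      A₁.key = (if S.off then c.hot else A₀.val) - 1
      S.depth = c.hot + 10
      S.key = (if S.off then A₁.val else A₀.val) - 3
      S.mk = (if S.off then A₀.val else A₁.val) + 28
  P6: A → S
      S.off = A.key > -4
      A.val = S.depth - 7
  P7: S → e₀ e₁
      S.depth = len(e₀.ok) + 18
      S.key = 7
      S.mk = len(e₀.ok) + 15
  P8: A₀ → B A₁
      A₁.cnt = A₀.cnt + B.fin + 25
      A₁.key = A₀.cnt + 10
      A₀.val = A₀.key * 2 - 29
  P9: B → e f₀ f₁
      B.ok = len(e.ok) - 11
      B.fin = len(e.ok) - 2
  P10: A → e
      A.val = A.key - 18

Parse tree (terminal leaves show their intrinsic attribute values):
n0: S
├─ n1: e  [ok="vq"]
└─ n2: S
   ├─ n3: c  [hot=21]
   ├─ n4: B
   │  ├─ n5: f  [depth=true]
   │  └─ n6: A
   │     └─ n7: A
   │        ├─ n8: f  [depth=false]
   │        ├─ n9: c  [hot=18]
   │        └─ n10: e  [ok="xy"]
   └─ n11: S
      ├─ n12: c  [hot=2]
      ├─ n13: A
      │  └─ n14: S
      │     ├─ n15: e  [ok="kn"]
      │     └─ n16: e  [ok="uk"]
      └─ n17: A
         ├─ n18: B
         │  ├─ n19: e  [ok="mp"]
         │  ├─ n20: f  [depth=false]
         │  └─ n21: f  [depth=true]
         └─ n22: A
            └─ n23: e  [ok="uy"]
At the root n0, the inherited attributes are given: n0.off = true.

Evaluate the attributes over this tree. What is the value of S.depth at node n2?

8

1. n0.off = true  [given at root]
2. n1.ok = "vq"  [terminal]
3. n2.off = false  [S₀.off == false]
4. n3.hot = 21  [terminal]
5. n5.depth = true  [terminal]
6. n6.cnt = 8  [8]
7. n6.key = 17  [17]
8. n7.cnt = 6  [A₀.key * 2 - 28]
9. n7.key = 3  [A₀.key * -2 + 37]
10. n8.depth = false  [terminal]
11. n9.hot = 18  [terminal]
12. n10.ok = "xy"  [terminal]
13. n7.val = 0  [len(e.ok) - 2]
14. n6.val = 2  [A₀.cnt * -1 + 10]
15. n4.ok = 7  [A.val + 5]
16. n4.fin = 3  [A.val + 1]
17. n11.off = false  [S₀.off == true]
18. n12.hot = 2  [terminal]
19. n13.cnt = 28  [c.hot * -1 + 30]
20. n13.key = -3  [c.hot - 5]
21. n14.off = true  [A.key > -4]
22. n15.ok = "kn"  [terminal]
23. n16.ok = "uk"  [terminal]
24. n14.depth = 20  [len(e₀.ok) + 18]
25. n14.key = 7  [7]
26. n14.mk = 17  [len(e₀.ok) + 15]
27. n13.val = 13  [S.depth - 7]
28. n17.cnt = 2  [c.hot]
29. n17.key = 12  [(if S.off then c.hot else A₀.val) - 1]
30. n19.ok = "mp"  [terminal]
31. n20.depth = false  [terminal]
32. n21.depth = true  [terminal]
33. n18.ok = -9  [len(e.ok) - 11]
34. n18.fin = 0  [len(e.ok) - 2]
35. n22.cnt = 27  [A₀.cnt + B.fin + 25]
36. n22.key = 12  [A₀.cnt + 10]
37. n23.ok = "uy"  [terminal]
38. n22.val = -6  [A.key - 18]
39. n17.val = -5  [A₀.key * 2 - 29]
40. n11.depth = 12  [c.hot + 10]
41. n11.key = 10  [(if S.off then A₁.val else A₀.val) - 3]
42. n11.mk = 23  [(if S.off then A₀.val else A₁.val) + 28]
43. n2.depth = 8  [(if S₀.off then S₁.mk else B.ok) + 1]
44. n2.key = 27  [S₁.mk + 4]
45. n2.mk = 19  [B.fin + 16]
46. n0.depth = 4  [len(e.ok) + 2]
47. n0.key = 17  [len(e.ok) + 15]
48. n0.mk = 1  [S₁.mk * -1 + 20]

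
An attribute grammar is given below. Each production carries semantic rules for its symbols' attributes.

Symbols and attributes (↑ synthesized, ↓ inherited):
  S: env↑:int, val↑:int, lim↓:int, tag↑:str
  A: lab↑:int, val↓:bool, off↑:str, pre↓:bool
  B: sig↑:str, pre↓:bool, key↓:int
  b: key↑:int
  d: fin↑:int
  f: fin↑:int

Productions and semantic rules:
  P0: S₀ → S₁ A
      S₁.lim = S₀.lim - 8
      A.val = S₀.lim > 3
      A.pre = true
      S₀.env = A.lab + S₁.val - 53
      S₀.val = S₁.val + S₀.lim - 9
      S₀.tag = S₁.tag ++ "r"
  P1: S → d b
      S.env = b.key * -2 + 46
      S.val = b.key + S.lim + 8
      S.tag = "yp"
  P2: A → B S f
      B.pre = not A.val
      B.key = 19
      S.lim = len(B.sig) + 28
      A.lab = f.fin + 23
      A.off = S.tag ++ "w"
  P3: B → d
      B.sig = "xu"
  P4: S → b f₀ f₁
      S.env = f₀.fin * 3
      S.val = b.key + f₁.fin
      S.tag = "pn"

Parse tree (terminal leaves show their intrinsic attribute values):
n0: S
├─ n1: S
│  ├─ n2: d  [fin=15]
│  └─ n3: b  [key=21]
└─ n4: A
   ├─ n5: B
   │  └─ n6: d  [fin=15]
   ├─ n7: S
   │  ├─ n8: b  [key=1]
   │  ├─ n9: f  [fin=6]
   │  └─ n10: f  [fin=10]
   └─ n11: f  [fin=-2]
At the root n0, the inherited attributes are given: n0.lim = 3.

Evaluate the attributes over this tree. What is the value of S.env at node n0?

1. n0.lim = 3  [given at root]
2. n1.lim = -5  [S₀.lim - 8]
3. n2.fin = 15  [terminal]
4. n3.key = 21  [terminal]
5. n1.env = 4  [b.key * -2 + 46]
6. n1.val = 24  [b.key + S.lim + 8]
7. n1.tag = "yp"  ["yp"]
8. n4.val = false  [S₀.lim > 3]
9. n4.pre = true  [true]
10. n5.pre = true  [not A.val]
11. n5.key = 19  [19]
12. n6.fin = 15  [terminal]
13. n5.sig = "xu"  ["xu"]
14. n7.lim = 30  [len(B.sig) + 28]
15. n8.key = 1  [terminal]
16. n9.fin = 6  [terminal]
17. n10.fin = 10  [terminal]
18. n7.env = 18  [f₀.fin * 3]
19. n7.val = 11  [b.key + f₁.fin]
20. n7.tag = "pn"  ["pn"]
21. n11.fin = -2  [terminal]
22. n4.lab = 21  [f.fin + 23]
23. n4.off = "pnw"  [S.tag ++ "w"]
24. n0.env = -8  [A.lab + S₁.val - 53]
25. n0.val = 18  [S₁.val + S₀.lim - 9]
26. n0.tag = "ypr"  [S₁.tag ++ "r"]

-8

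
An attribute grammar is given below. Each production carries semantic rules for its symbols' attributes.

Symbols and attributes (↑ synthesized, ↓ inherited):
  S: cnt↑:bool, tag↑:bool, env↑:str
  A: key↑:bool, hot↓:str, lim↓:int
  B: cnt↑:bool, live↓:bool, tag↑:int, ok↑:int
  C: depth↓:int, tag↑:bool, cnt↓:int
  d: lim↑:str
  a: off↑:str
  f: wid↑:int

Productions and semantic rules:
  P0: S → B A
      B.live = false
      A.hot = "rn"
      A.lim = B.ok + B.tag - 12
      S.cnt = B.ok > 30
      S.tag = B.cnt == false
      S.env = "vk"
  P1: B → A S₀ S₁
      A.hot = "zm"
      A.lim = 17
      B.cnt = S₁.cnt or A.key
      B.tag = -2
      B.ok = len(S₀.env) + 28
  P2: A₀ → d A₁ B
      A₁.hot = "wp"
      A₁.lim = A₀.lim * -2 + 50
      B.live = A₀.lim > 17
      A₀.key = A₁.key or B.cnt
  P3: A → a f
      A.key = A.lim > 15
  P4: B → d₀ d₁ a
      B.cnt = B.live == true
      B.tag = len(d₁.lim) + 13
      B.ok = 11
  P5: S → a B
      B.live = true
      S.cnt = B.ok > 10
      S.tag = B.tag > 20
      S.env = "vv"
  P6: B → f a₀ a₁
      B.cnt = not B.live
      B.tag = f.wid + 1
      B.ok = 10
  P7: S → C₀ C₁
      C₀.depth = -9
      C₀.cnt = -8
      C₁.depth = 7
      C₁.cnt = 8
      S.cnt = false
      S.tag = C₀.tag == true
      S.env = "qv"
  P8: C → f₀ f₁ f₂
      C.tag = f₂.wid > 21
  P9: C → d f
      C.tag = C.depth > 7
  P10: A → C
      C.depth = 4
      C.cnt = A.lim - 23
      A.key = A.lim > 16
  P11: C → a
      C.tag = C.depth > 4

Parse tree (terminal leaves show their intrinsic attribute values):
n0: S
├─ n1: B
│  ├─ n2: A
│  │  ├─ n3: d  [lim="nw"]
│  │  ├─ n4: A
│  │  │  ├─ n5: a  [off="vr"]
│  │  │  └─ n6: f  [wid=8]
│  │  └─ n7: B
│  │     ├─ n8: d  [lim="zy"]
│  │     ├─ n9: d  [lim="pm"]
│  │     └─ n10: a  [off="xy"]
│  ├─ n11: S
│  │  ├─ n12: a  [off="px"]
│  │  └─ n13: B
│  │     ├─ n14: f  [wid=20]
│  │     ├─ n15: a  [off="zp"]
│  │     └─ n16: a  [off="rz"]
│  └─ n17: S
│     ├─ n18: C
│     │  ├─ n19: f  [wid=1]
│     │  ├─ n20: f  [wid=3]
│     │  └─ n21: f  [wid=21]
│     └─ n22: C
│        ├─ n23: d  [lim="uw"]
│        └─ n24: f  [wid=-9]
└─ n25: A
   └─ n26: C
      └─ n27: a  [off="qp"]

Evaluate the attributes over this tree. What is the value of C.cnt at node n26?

1. n1.live = false  [false]
2. n2.hot = "zm"  ["zm"]
3. n2.lim = 17  [17]
4. n3.lim = "nw"  [terminal]
5. n4.hot = "wp"  ["wp"]
6. n4.lim = 16  [A₀.lim * -2 + 50]
7. n5.off = "vr"  [terminal]
8. n6.wid = 8  [terminal]
9. n4.key = true  [A.lim > 15]
10. n7.live = false  [A₀.lim > 17]
11. n8.lim = "zy"  [terminal]
12. n9.lim = "pm"  [terminal]
13. n10.off = "xy"  [terminal]
14. n7.cnt = false  [B.live == true]
15. n7.tag = 15  [len(d₁.lim) + 13]
16. n7.ok = 11  [11]
17. n2.key = true  [A₁.key or B.cnt]
18. n12.off = "px"  [terminal]
19. n13.live = true  [true]
20. n14.wid = 20  [terminal]
21. n15.off = "zp"  [terminal]
22. n16.off = "rz"  [terminal]
23. n13.cnt = false  [not B.live]
24. n13.tag = 21  [f.wid + 1]
25. n13.ok = 10  [10]
26. n11.cnt = false  [B.ok > 10]
27. n11.tag = true  [B.tag > 20]
28. n11.env = "vv"  ["vv"]
29. n18.depth = -9  [-9]
30. n18.cnt = -8  [-8]
31. n19.wid = 1  [terminal]
32. n20.wid = 3  [terminal]
33. n21.wid = 21  [terminal]
34. n18.tag = false  [f₂.wid > 21]
35. n22.depth = 7  [7]
36. n22.cnt = 8  [8]
37. n23.lim = "uw"  [terminal]
38. n24.wid = -9  [terminal]
39. n22.tag = false  [C.depth > 7]
40. n17.cnt = false  [false]
41. n17.tag = false  [C₀.tag == true]
42. n17.env = "qv"  ["qv"]
43. n1.cnt = true  [S₁.cnt or A.key]
44. n1.tag = -2  [-2]
45. n1.ok = 30  [len(S₀.env) + 28]
46. n25.hot = "rn"  ["rn"]
47. n25.lim = 16  [B.ok + B.tag - 12]
48. n26.depth = 4  [4]
49. n26.cnt = -7  [A.lim - 23]
50. n27.off = "qp"  [terminal]
51. n26.tag = false  [C.depth > 4]
52. n25.key = false  [A.lim > 16]
53. n0.cnt = false  [B.ok > 30]
54. n0.tag = false  [B.cnt == false]
55. n0.env = "vk"  ["vk"]

-7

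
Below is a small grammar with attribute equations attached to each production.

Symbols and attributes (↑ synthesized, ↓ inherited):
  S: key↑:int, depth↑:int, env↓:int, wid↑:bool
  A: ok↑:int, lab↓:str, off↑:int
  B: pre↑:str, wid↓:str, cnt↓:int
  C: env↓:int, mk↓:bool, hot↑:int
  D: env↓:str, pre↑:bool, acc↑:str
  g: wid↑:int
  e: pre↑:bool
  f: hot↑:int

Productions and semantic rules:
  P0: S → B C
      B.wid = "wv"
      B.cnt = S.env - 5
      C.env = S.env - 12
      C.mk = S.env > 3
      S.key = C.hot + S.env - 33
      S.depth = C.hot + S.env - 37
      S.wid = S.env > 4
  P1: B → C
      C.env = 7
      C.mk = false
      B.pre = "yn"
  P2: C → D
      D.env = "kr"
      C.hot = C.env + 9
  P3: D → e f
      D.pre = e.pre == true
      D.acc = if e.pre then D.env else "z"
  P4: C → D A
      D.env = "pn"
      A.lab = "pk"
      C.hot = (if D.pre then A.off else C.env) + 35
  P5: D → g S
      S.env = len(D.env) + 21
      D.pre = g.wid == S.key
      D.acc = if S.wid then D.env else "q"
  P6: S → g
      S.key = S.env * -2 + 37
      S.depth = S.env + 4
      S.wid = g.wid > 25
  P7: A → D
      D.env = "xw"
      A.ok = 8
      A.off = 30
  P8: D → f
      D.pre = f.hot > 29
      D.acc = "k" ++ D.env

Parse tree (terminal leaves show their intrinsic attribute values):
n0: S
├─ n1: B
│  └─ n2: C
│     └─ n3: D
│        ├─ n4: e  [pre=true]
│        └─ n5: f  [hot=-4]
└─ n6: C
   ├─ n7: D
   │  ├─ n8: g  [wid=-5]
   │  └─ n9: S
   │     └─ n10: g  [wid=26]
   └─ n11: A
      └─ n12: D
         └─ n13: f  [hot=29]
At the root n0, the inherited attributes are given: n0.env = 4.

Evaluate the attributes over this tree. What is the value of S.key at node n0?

-2

1. n0.env = 4  [given at root]
2. n1.wid = "wv"  ["wv"]
3. n1.cnt = -1  [S.env - 5]
4. n2.env = 7  [7]
5. n2.mk = false  [false]
6. n3.env = "kr"  ["kr"]
7. n4.pre = true  [terminal]
8. n5.hot = -4  [terminal]
9. n3.pre = true  [e.pre == true]
10. n3.acc = "kr"  [if e.pre then D.env else "z"]
11. n2.hot = 16  [C.env + 9]
12. n1.pre = "yn"  ["yn"]
13. n6.env = -8  [S.env - 12]
14. n6.mk = true  [S.env > 3]
15. n7.env = "pn"  ["pn"]
16. n8.wid = -5  [terminal]
17. n9.env = 23  [len(D.env) + 21]
18. n10.wid = 26  [terminal]
19. n9.key = -9  [S.env * -2 + 37]
20. n9.depth = 27  [S.env + 4]
21. n9.wid = true  [g.wid > 25]
22. n7.pre = false  [g.wid == S.key]
23. n7.acc = "pn"  [if S.wid then D.env else "q"]
24. n11.lab = "pk"  ["pk"]
25. n12.env = "xw"  ["xw"]
26. n13.hot = 29  [terminal]
27. n12.pre = false  [f.hot > 29]
28. n12.acc = "kxw"  ["k" ++ D.env]
29. n11.ok = 8  [8]
30. n11.off = 30  [30]
31. n6.hot = 27  [(if D.pre then A.off else C.env) + 35]
32. n0.key = -2  [C.hot + S.env - 33]
33. n0.depth = -6  [C.hot + S.env - 37]
34. n0.wid = false  [S.env > 4]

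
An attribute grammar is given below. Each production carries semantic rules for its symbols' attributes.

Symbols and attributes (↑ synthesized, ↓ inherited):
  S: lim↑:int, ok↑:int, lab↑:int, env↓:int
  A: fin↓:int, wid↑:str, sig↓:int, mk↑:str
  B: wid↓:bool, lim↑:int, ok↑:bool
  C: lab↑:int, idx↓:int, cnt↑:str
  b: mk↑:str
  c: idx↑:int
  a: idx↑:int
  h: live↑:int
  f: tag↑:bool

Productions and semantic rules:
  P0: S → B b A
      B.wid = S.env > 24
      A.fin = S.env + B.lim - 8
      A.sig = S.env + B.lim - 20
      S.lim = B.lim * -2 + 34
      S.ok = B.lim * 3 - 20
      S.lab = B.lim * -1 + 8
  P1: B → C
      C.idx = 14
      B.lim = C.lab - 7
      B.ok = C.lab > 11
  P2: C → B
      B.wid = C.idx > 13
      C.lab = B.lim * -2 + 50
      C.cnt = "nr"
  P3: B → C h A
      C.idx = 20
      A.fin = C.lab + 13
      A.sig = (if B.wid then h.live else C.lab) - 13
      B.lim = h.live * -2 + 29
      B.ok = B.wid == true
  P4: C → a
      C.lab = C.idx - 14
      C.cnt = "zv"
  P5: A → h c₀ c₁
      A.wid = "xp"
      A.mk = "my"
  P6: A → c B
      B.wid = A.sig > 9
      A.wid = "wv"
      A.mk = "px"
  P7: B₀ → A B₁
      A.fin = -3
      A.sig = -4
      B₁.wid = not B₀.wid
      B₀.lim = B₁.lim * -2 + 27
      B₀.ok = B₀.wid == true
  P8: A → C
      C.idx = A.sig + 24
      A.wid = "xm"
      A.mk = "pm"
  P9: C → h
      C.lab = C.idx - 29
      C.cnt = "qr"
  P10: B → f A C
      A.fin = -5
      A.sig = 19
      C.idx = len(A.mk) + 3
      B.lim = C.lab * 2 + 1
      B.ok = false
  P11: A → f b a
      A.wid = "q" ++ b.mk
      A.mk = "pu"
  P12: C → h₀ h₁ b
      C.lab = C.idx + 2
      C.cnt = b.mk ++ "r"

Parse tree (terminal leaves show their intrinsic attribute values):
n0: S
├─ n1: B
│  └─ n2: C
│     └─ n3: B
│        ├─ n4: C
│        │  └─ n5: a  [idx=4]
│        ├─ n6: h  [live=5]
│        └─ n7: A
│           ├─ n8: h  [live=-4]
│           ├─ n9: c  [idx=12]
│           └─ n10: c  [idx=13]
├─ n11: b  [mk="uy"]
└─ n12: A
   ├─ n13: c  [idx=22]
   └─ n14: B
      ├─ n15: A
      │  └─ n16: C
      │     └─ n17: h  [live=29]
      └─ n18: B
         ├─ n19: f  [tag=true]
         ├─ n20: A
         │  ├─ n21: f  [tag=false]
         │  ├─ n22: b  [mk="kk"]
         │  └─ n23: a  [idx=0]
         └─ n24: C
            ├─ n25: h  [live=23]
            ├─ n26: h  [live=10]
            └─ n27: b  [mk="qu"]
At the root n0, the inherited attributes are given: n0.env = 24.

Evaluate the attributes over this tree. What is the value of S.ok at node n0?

1. n0.env = 24  [given at root]
2. n1.wid = false  [S.env > 24]
3. n2.idx = 14  [14]
4. n3.wid = true  [C.idx > 13]
5. n4.idx = 20  [20]
6. n5.idx = 4  [terminal]
7. n4.lab = 6  [C.idx - 14]
8. n4.cnt = "zv"  ["zv"]
9. n6.live = 5  [terminal]
10. n7.fin = 19  [C.lab + 13]
11. n7.sig = -8  [(if B.wid then h.live else C.lab) - 13]
12. n8.live = -4  [terminal]
13. n9.idx = 12  [terminal]
14. n10.idx = 13  [terminal]
15. n7.wid = "xp"  ["xp"]
16. n7.mk = "my"  ["my"]
17. n3.lim = 19  [h.live * -2 + 29]
18. n3.ok = true  [B.wid == true]
19. n2.lab = 12  [B.lim * -2 + 50]
20. n2.cnt = "nr"  ["nr"]
21. n1.lim = 5  [C.lab - 7]
22. n1.ok = true  [C.lab > 11]
23. n11.mk = "uy"  [terminal]
24. n12.fin = 21  [S.env + B.lim - 8]
25. n12.sig = 9  [S.env + B.lim - 20]
26. n13.idx = 22  [terminal]
27. n14.wid = false  [A.sig > 9]
28. n15.fin = -3  [-3]
29. n15.sig = -4  [-4]
30. n16.idx = 20  [A.sig + 24]
31. n17.live = 29  [terminal]
32. n16.lab = -9  [C.idx - 29]
33. n16.cnt = "qr"  ["qr"]
34. n15.wid = "xm"  ["xm"]
35. n15.mk = "pm"  ["pm"]
36. n18.wid = true  [not B₀.wid]
37. n19.tag = true  [terminal]
38. n20.fin = -5  [-5]
39. n20.sig = 19  [19]
40. n21.tag = false  [terminal]
41. n22.mk = "kk"  [terminal]
42. n23.idx = 0  [terminal]
43. n20.wid = "qkk"  ["q" ++ b.mk]
44. n20.mk = "pu"  ["pu"]
45. n24.idx = 5  [len(A.mk) + 3]
46. n25.live = 23  [terminal]
47. n26.live = 10  [terminal]
48. n27.mk = "qu"  [terminal]
49. n24.lab = 7  [C.idx + 2]
50. n24.cnt = "qur"  [b.mk ++ "r"]
51. n18.lim = 15  [C.lab * 2 + 1]
52. n18.ok = false  [false]
53. n14.lim = -3  [B₁.lim * -2 + 27]
54. n14.ok = false  [B₀.wid == true]
55. n12.wid = "wv"  ["wv"]
56. n12.mk = "px"  ["px"]
57. n0.lim = 24  [B.lim * -2 + 34]
58. n0.ok = -5  [B.lim * 3 - 20]
59. n0.lab = 3  [B.lim * -1 + 8]

-5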